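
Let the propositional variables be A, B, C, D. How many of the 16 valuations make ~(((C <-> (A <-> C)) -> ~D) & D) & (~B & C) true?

Initial set: {(~(((C <-> (A <-> C)) -> ~D) & D) & (~B & C))}.
(~(((C <-> (A <-> C)) -> ~D) & D) & (~B & C)): α-rule — add ~(((C <-> (A <-> C)) -> ~D) & D), (~B & C).
(~B & C): α-rule — add ~B, C.
~(((C <-> (A <-> C)) -> ~D) & D): β-rule — branch into ~((C <-> (A <-> C)) -> ~D)  //  ~D.
  branch 1 (add ~((C <-> (A <-> C)) -> ~D)):
    ~((C <-> (A <-> C)) -> ~D): α-rule — add (C <-> (A <-> C)), ~~D.
    (C <-> (A <-> C)): β-rule — branch into C, (A <-> C)  //  ~C, ~(A <-> C).
      branch 1.1 (add C, (A <-> C)):
        (A <-> C): β-rule — branch into A, C  //  ~A, ~C.
          branch 1.1.1 (add A, C):
            ○ open, literals {A=T, B=F, C=T, D=T}.
          branch 1.1.2 (add ~A, ~C):
            × closes — contains both C and ~C.
      branch 1.2 (add ~C, ~(A <-> C)):
        × closes — contains both C and ~C.
  branch 2 (add ~D):
    ○ open, literals {B=F, C=T, D=F}.
2 branches closed, 2 open.
Each open branch fixes some atoms; the unmentioned ones are free. Counting distinct full assignments: branch {A=T, B=F, C=T, D=T} (none free) contributes 1 new; branch {B=F, C=T, D=F} (A) contributes 2 new. Total: 3.

3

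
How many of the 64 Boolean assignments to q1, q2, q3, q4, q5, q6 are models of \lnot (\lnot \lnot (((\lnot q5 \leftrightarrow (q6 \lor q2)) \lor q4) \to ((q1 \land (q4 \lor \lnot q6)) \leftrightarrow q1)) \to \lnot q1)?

28

Initial set: {T \lnot (\lnot \lnot (((\lnot q5 \leftrightarrow (q6 \lor q2)) \lor q4) \to ((q1 \land (q4 \lor \lnot q6)) \leftrightarrow q1)) \to \lnot q1)}.
T \lnot (\lnot \lnot (((\lnot q5 \leftrightarrow (q6 \lor q2)) \lor q4) \to ((q1 \land (q4 \lor \lnot q6)) \leftrightarrow q1)) \to \lnot q1): α-rule — add T \lnot \lnot (((\lnot q5 \leftrightarrow (q6 \lor q2)) \lor q4) \to ((q1 \land (q4 \lor \lnot q6)) \leftrightarrow q1)), F \lnot q1.
T \lnot \lnot (((\lnot q5 \leftrightarrow (q6 \lor q2)) \lor q4) \to ((q1 \land (q4 \lor \lnot q6)) \leftrightarrow q1)): drop double negation, giving T (((\lnot q5 \leftrightarrow (q6 \lor q2)) \lor q4) \to ((q1 \land (q4 \lor \lnot q6)) \leftrightarrow q1)).
T (((\lnot q5 \leftrightarrow (q6 \lor q2)) \lor q4) \to ((q1 \land (q4 \lor \lnot q6)) \leftrightarrow q1)): β-rule — branch into F ((\lnot q5 \leftrightarrow (q6 \lor q2)) \lor q4)  //  T ((q1 \land (q4 \lor \lnot q6)) \leftrightarrow q1).
  branch 1 (add F ((\lnot q5 \leftrightarrow (q6 \lor q2)) \lor q4)):
    F ((\lnot q5 \leftrightarrow (q6 \lor q2)) \lor q4): α-rule — add F (\lnot q5 \leftrightarrow (q6 \lor q2)), F q4.
    F (\lnot q5 \leftrightarrow (q6 \lor q2)): β-rule — branch into T \lnot q5, F (q6 \lor q2)  //  F \lnot q5, T (q6 \lor q2).
      branch 1.1 (add T \lnot q5, F (q6 \lor q2)):
        F (q6 \lor q2): α-rule — add F q6, F q2.
        ○ open, literals {q1=T, q2=F, q4=F, q5=F, q6=F}.
      branch 1.2 (add F \lnot q5, T (q6 \lor q2)):
        T (q6 \lor q2): β-rule — branch into T q6  //  T q2.
          branch 1.2.1 (add T q6):
            ○ open, literals {q1=T, q4=F, q5=T, q6=T}.
          branch 1.2.2 (add T q2):
            ○ open, literals {q1=T, q2=T, q4=F, q5=T}.
  branch 2 (add T ((q1 \land (q4 \lor \lnot q6)) \leftrightarrow q1)):
    T ((q1 \land (q4 \lor \lnot q6)) \leftrightarrow q1): β-rule — branch into T (q1 \land (q4 \lor \lnot q6)), T q1  //  F (q1 \land (q4 \lor \lnot q6)), F q1.
      branch 2.1 (add T (q1 \land (q4 \lor \lnot q6)), T q1):
        T (q1 \land (q4 \lor \lnot q6)): α-rule — add T q1, T (q4 \lor \lnot q6).
        T (q4 \lor \lnot q6): β-rule — branch into T q4  //  T \lnot q6.
          branch 2.1.1 (add T q4):
            ○ open, literals {q1=T, q4=T}.
          branch 2.1.2 (add T \lnot q6):
            ○ open, literals {q1=T, q6=F}.
      branch 2.2 (add F (q1 \land (q4 \lor \lnot q6)), F q1):
        × closes — contains both q1 and \lnot q1.
1 branch closed, 5 open.
Each open branch fixes some atoms; the unmentioned ones are free. Counting distinct full assignments: branch {q1=T, q2=F, q4=F, q5=F, q6=F} (q3) contributes 2 new; branch {q1=T, q4=F, q5=T, q6=T} (q2, q3) contributes 4 new; branch {q1=T, q2=T, q4=F, q5=T} (q3, q6) contributes 2 new; branch {q1=T, q4=T} (q2, q3, q5, q6) contributes 16 new; branch {q1=T, q6=F} (q2, q3, q4, q5) contributes 4 new. Total: 28.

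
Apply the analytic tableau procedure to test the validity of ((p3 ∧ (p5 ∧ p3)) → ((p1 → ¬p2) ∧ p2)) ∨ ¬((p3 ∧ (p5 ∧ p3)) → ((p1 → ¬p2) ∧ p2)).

Valid

Assume the negation and expand:
Initial set: {¬(((p3 ∧ (p5 ∧ p3)) → ((p1 → ¬p2) ∧ p2)) ∨ ¬((p3 ∧ (p5 ∧ p3)) → ((p1 → ¬p2) ∧ p2)))}.
¬(((p3 ∧ (p5 ∧ p3)) → ((p1 → ¬p2) ∧ p2)) ∨ ¬((p3 ∧ (p5 ∧ p3)) → ((p1 → ¬p2) ∧ p2))): α-rule — add ¬((p3 ∧ (p5 ∧ p3)) → ((p1 → ¬p2) ∧ p2)), ¬¬((p3 ∧ (p5 ∧ p3)) → ((p1 → ¬p2) ∧ p2)).
¬((p3 ∧ (p5 ∧ p3)) → ((p1 → ¬p2) ∧ p2)): α-rule — add (p3 ∧ (p5 ∧ p3)), ¬((p1 → ¬p2) ∧ p2).
(p3 ∧ (p5 ∧ p3)): α-rule — add p3, (p5 ∧ p3).
(p5 ∧ p3): α-rule — add p5, p3.
¬¬((p3 ∧ (p5 ∧ p3)) → ((p1 → ¬p2) ∧ p2)): β-rule — branch into ¬(p3 ∧ (p5 ∧ p3))  //  ((p1 → ¬p2) ∧ p2).
  branch 1 (add ¬(p3 ∧ (p5 ∧ p3))):
    ¬((p1 → ¬p2) ∧ p2): β-rule — branch into ¬(p1 → ¬p2)  //  ¬p2.
      branch 1.1 (add ¬(p1 → ¬p2)):
        ¬(p1 → ¬p2): α-rule — add p1, ¬¬p2.
        ¬(p3 ∧ (p5 ∧ p3)): β-rule — branch into ¬p3  //  ¬(p5 ∧ p3).
          branch 1.1.1 (add ¬p3):
            × closes — contains both p3 and ¬p3.
          branch 1.1.2 (add ¬(p5 ∧ p3)):
            ¬(p5 ∧ p3): β-rule — branch into ¬p5  //  ¬p3.
              branch 1.1.2.1 (add ¬p5):
                × closes — contains both p5 and ¬p5.
              branch 1.1.2.2 (add ¬p3):
                × closes — contains both p3 and ¬p3.
      branch 1.2 (add ¬p2):
        ¬(p3 ∧ (p5 ∧ p3)): β-rule — branch into ¬p3  //  ¬(p5 ∧ p3).
          branch 1.2.1 (add ¬p3):
            × closes — contains both p3 and ¬p3.
          branch 1.2.2 (add ¬(p5 ∧ p3)):
            ¬(p5 ∧ p3): β-rule — branch into ¬p5  //  ¬p3.
              branch 1.2.2.1 (add ¬p5):
                × closes — contains both p5 and ¬p5.
              branch 1.2.2.2 (add ¬p3):
                × closes — contains both p3 and ¬p3.
  branch 2 (add ((p1 → ¬p2) ∧ p2)):
    ((p1 → ¬p2) ∧ p2): α-rule — add (p1 → ¬p2), p2.
    ¬((p1 → ¬p2) ∧ p2): β-rule — branch into ¬(p1 → ¬p2)  //  ¬p2.
      branch 2.1 (add ¬(p1 → ¬p2)):
        ¬(p1 → ¬p2): α-rule — add p1, ¬¬p2.
        (p1 → ¬p2): β-rule — branch into ¬p1  //  ¬p2.
          branch 2.1.1 (add ¬p1):
            × closes — contains both p1 and ¬p1.
          branch 2.1.2 (add ¬p2):
            × closes — contains both p2 and ¬p2.
      branch 2.2 (add ¬p2):
        × closes — contains both p2 and ¬p2.
All 9 branches close.
Every branch closed, so the negation is unsatisfiable and the formula is valid.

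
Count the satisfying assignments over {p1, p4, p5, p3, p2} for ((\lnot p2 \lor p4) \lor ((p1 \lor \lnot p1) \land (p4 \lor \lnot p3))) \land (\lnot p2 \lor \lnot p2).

16

Initial set: {(((\lnot p2 \lor p4) \lor ((p1 \lor \lnot p1) \land (p4 \lor \lnot p3))) \land (\lnot p2 \lor \lnot p2))}.
(((\lnot p2 \lor p4) \lor ((p1 \lor \lnot p1) \land (p4 \lor \lnot p3))) \land (\lnot p2 \lor \lnot p2)): α-rule — add ((\lnot p2 \lor p4) \lor ((p1 \lor \lnot p1) \land (p4 \lor \lnot p3))), (\lnot p2 \lor \lnot p2).
((\lnot p2 \lor p4) \lor ((p1 \lor \lnot p1) \land (p4 \lor \lnot p3))): β-rule — branch into (\lnot p2 \lor p4)  //  ((p1 \lor \lnot p1) \land (p4 \lor \lnot p3)).
  branch 1 (add (\lnot p2 \lor p4)):
    (\lnot p2 \lor \lnot p2): β-rule — branch into \lnot p2  //  \lnot p2.
      branch 1.1 (add \lnot p2):
        (\lnot p2 \lor p4): β-rule — branch into \lnot p2  //  p4.
          branch 1.1.1 (add \lnot p2):
            ○ open, literals {p2=false}.
          branch 1.1.2 (add p4):
            ○ open, literals {p2=false, p4=true}.
      branch 1.2 (add \lnot p2):
        (\lnot p2 \lor p4): β-rule — branch into \lnot p2  //  p4.
          branch 1.2.1 (add \lnot p2):
            ○ open, literals {p2=false}.
          branch 1.2.2 (add p4):
            ○ open, literals {p2=false, p4=true}.
  branch 2 (add ((p1 \lor \lnot p1) \land (p4 \lor \lnot p3))):
    ((p1 \lor \lnot p1) \land (p4 \lor \lnot p3)): α-rule — add (p1 \lor \lnot p1), (p4 \lor \lnot p3).
    (\lnot p2 \lor \lnot p2): β-rule — branch into \lnot p2  //  \lnot p2.
      branch 2.1 (add \lnot p2):
        (p1 \lor \lnot p1): β-rule — branch into p1  //  \lnot p1.
          branch 2.1.1 (add p1):
            (p4 \lor \lnot p3): β-rule — branch into p4  //  \lnot p3.
              branch 2.1.1.1 (add p4):
                ○ open, literals {p1=true, p2=false, p4=true}.
              branch 2.1.1.2 (add \lnot p3):
                ○ open, literals {p1=true, p2=false, p3=false}.
          branch 2.1.2 (add \lnot p1):
            (p4 \lor \lnot p3): β-rule — branch into p4  //  \lnot p3.
              branch 2.1.2.1 (add p4):
                ○ open, literals {p1=false, p2=false, p4=true}.
              branch 2.1.2.2 (add \lnot p3):
                ○ open, literals {p1=false, p2=false, p3=false}.
      branch 2.2 (add \lnot p2):
        (p1 \lor \lnot p1): β-rule — branch into p1  //  \lnot p1.
          branch 2.2.1 (add p1):
            (p4 \lor \lnot p3): β-rule — branch into p4  //  \lnot p3.
              branch 2.2.1.1 (add p4):
                ○ open, literals {p1=true, p2=false, p4=true}.
              branch 2.2.1.2 (add \lnot p3):
                ○ open, literals {p1=true, p2=false, p3=false}.
          branch 2.2.2 (add \lnot p1):
            (p4 \lor \lnot p3): β-rule — branch into p4  //  \lnot p3.
              branch 2.2.2.1 (add p4):
                ○ open, literals {p1=false, p2=false, p4=true}.
              branch 2.2.2.2 (add \lnot p3):
                ○ open, literals {p1=false, p2=false, p3=false}.
0 branches closed, 12 open.
Each open branch fixes some atoms; the unmentioned ones are free. Counting distinct full assignments: branch {p2=false} (p1, p4, p5, p3) contributes 16 new; branch {p2=false, p4=true} (p1, p5, p3) contributes 0 new; branch {p2=false} (p1, p4, p5, p3) contributes 0 new; branch {p2=false, p4=true} (p1, p5, p3) contributes 0 new; branch {p1=true, p2=false, p4=true} (p5, p3) contributes 0 new; branch {p1=true, p2=false, p3=false} (p4, p5) contributes 0 new; branch {p1=false, p2=false, p4=true} (p5, p3) contributes 0 new; branch {p1=false, p2=false, p3=false} (p4, p5) contributes 0 new; branch {p1=true, p2=false, p4=true} (p5, p3) contributes 0 new; branch {p1=true, p2=false, p3=false} (p4, p5) contributes 0 new; branch {p1=false, p2=false, p4=true} (p5, p3) contributes 0 new; branch {p1=false, p2=false, p3=false} (p4, p5) contributes 0 new. Total: 16.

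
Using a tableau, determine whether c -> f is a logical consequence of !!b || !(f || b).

No

Initial set: {T (!!b || !(f || b)); F (c -> f)}.
F (c -> f): α-rule — add T c, F f.
T (!!b || !(f || b)): β-rule — branch into T !!b  //  T !(f || b).
  branch 1 (add T !!b):
    T !!b: drop double negation, giving T b.
    ○ open, literals {b=T, c=T, f=F}.
  branch 2 (add T !(f || b)):
    T !(f || b): α-rule — add F f, F b.
    ○ open, literals {b=F, c=T, f=F}.
0 branches closed, 2 open.
An open branch gives a countermodel: b=T, c=T, f=F (unmentioned atoms arbitrary); the premises hold there but the conclusion fails.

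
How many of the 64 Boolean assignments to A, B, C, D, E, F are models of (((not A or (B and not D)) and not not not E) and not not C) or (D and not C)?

Initial set: {((((not A or (B and not D)) and not not not E) and not not C) or (D and not C))}.
((((not A or (B and not D)) and not not not E) and not not C) or (D and not C)): β-rule — branch into (((not A or (B and not D)) and not not not E) and not not C)  //  (D and not C).
  branch 1 (add (((not A or (B and not D)) and not not not E) and not not C)):
    (((not A or (B and not D)) and not not not E) and not not C): α-rule — add ((not A or (B and not D)) and not not not E), not not C.
    ((not A or (B and not D)) and not not not E): α-rule — add (not A or (B and not D)), not not not E.
    not not C: drop double negation, giving C.
    not not not E: drop double negation, giving not E.
    (not A or (B and not D)): β-rule — branch into not A  //  (B and not D).
      branch 1.1 (add not A):
        ○ open, literals {A=0, C=1, E=0}.
      branch 1.2 (add (B and not D)):
        (B and not D): α-rule — add B, not D.
        ○ open, literals {B=1, C=1, D=0, E=0}.
  branch 2 (add (D and not C)):
    (D and not C): α-rule — add D, not C.
    ○ open, literals {C=0, D=1}.
0 branches closed, 3 open.
Each open branch fixes some atoms; the unmentioned ones are free. Counting distinct full assignments: branch {A=0, C=1, E=0} (B, D, F) contributes 8 new; branch {B=1, C=1, D=0, E=0} (A, F) contributes 2 new; branch {C=0, D=1} (A, B, E, F) contributes 16 new. Total: 26.

26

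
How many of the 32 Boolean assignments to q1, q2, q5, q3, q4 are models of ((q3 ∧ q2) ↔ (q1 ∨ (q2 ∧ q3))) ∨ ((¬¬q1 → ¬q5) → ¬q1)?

Initial set: {(((q3 ∧ q2) ↔ (q1 ∨ (q2 ∧ q3))) ∨ ((¬¬q1 → ¬q5) → ¬q1))}.
(((q3 ∧ q2) ↔ (q1 ∨ (q2 ∧ q3))) ∨ ((¬¬q1 → ¬q5) → ¬q1)): β-rule — branch into ((q3 ∧ q2) ↔ (q1 ∨ (q2 ∧ q3)))  //  ((¬¬q1 → ¬q5) → ¬q1).
  branch 1 (add ((q3 ∧ q2) ↔ (q1 ∨ (q2 ∧ q3)))):
    ((q3 ∧ q2) ↔ (q1 ∨ (q2 ∧ q3))): β-rule — branch into (q3 ∧ q2), (q1 ∨ (q2 ∧ q3))  //  ¬(q3 ∧ q2), ¬(q1 ∨ (q2 ∧ q3)).
      branch 1.1 (add (q3 ∧ q2), (q1 ∨ (q2 ∧ q3))):
        (q3 ∧ q2): α-rule — add q3, q2.
        (q1 ∨ (q2 ∧ q3)): β-rule — branch into q1  //  (q2 ∧ q3).
          branch 1.1.1 (add q1):
            ○ open, literals {q1=1, q2=1, q3=1}.
          branch 1.1.2 (add (q2 ∧ q3)):
            (q2 ∧ q3): α-rule — add q2, q3.
            ○ open, literals {q2=1, q3=1}.
      branch 1.2 (add ¬(q3 ∧ q2), ¬(q1 ∨ (q2 ∧ q3))):
        ¬(q1 ∨ (q2 ∧ q3)): α-rule — add ¬q1, ¬(q2 ∧ q3).
        ¬(q3 ∧ q2): β-rule — branch into ¬q3  //  ¬q2.
          branch 1.2.1 (add ¬q3):
            ¬(q2 ∧ q3): β-rule — branch into ¬q2  //  ¬q3.
              branch 1.2.1.1 (add ¬q2):
                ○ open, literals {q1=0, q2=0, q3=0}.
              branch 1.2.1.2 (add ¬q3):
                ○ open, literals {q1=0, q3=0}.
          branch 1.2.2 (add ¬q2):
            ¬(q2 ∧ q3): β-rule — branch into ¬q2  //  ¬q3.
              branch 1.2.2.1 (add ¬q2):
                ○ open, literals {q1=0, q2=0}.
              branch 1.2.2.2 (add ¬q3):
                ○ open, literals {q1=0, q2=0, q3=0}.
  branch 2 (add ((¬¬q1 → ¬q5) → ¬q1)):
    ((¬¬q1 → ¬q5) → ¬q1): β-rule — branch into ¬(¬¬q1 → ¬q5)  //  ¬q1.
      branch 2.1 (add ¬(¬¬q1 → ¬q5)):
        ¬(¬¬q1 → ¬q5): α-rule — add ¬¬q1, ¬¬q5.
        ¬¬q1: drop double negation, giving q1.
        ○ open, literals {q1=1, q5=1}.
      branch 2.2 (add ¬q1):
        ○ open, literals {q1=0}.
0 branches closed, 8 open.
Each open branch fixes some atoms; the unmentioned ones are free. Counting distinct full assignments: branch {q1=1, q2=1, q3=1} (q5, q4) contributes 4 new; branch {q2=1, q3=1} (q1, q5, q4) contributes 4 new; branch {q1=0, q2=0, q3=0} (q5, q4) contributes 4 new; branch {q1=0, q3=0} (q2, q5, q4) contributes 4 new; branch {q1=0, q2=0} (q5, q3, q4) contributes 4 new; branch {q1=0, q2=0, q3=0} (q5, q4) contributes 0 new; branch {q1=1, q5=1} (q2, q3, q4) contributes 6 new; branch {q1=0} (q2, q5, q3, q4) contributes 0 new. Total: 26.

26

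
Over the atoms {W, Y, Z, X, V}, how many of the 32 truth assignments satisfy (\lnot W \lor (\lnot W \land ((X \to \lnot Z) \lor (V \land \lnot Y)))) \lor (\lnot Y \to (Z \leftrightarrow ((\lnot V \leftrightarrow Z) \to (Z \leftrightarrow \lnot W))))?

Initial set: {((\lnot W \lor (\lnot W \land ((X \to \lnot Z) \lor (V \land \lnot Y)))) \lor (\lnot Y \to (Z \leftrightarrow ((\lnot V \leftrightarrow Z) \to (Z \leftrightarrow \lnot W)))))}.
((\lnot W \lor (\lnot W \land ((X \to \lnot Z) \lor (V \land \lnot Y)))) \lor (\lnot Y \to (Z \leftrightarrow ((\lnot V \leftrightarrow Z) \to (Z \leftrightarrow \lnot W))))): β-rule — branch into (\lnot W \lor (\lnot W \land ((X \to \lnot Z) \lor (V \land \lnot Y))))  //  (\lnot Y \to (Z \leftrightarrow ((\lnot V \leftrightarrow Z) \to (Z \leftrightarrow \lnot W)))).
  branch 1 (add (\lnot W \lor (\lnot W \land ((X \to \lnot Z) \lor (V \land \lnot Y))))):
    (\lnot W \lor (\lnot W \land ((X \to \lnot Z) \lor (V \land \lnot Y)))): β-rule — branch into \lnot W  //  (\lnot W \land ((X \to \lnot Z) \lor (V \land \lnot Y))).
      branch 1.1 (add \lnot W):
        ○ open, literals {W=false}.
      branch 1.2 (add (\lnot W \land ((X \to \lnot Z) \lor (V \land \lnot Y)))):
        (\lnot W \land ((X \to \lnot Z) \lor (V \land \lnot Y))): α-rule — add \lnot W, ((X \to \lnot Z) \lor (V \land \lnot Y)).
        ((X \to \lnot Z) \lor (V \land \lnot Y)): β-rule — branch into (X \to \lnot Z)  //  (V \land \lnot Y).
          branch 1.2.1 (add (X \to \lnot Z)):
            (X \to \lnot Z): β-rule — branch into \lnot X  //  \lnot Z.
              branch 1.2.1.1 (add \lnot X):
                ○ open, literals {W=false, X=false}.
              branch 1.2.1.2 (add \lnot Z):
                ○ open, literals {W=false, Z=false}.
          branch 1.2.2 (add (V \land \lnot Y)):
            (V \land \lnot Y): α-rule — add V, \lnot Y.
            ○ open, literals {V=true, W=false, Y=false}.
  branch 2 (add (\lnot Y \to (Z \leftrightarrow ((\lnot V \leftrightarrow Z) \to (Z \leftrightarrow \lnot W))))):
    (\lnot Y \to (Z \leftrightarrow ((\lnot V \leftrightarrow Z) \to (Z \leftrightarrow \lnot W)))): β-rule — branch into \lnot \lnot Y  //  (Z \leftrightarrow ((\lnot V \leftrightarrow Z) \to (Z \leftrightarrow \lnot W))).
      branch 2.1 (add \lnot \lnot Y):
        ○ open, literals {Y=true}.
      branch 2.2 (add (Z \leftrightarrow ((\lnot V \leftrightarrow Z) \to (Z \leftrightarrow \lnot W)))):
        (Z \leftrightarrow ((\lnot V \leftrightarrow Z) \to (Z \leftrightarrow \lnot W))): β-rule — branch into Z, ((\lnot V \leftrightarrow Z) \to (Z \leftrightarrow \lnot W))  //  \lnot Z, \lnot ((\lnot V \leftrightarrow Z) \to (Z \leftrightarrow \lnot W)).
          branch 2.2.1 (add Z, ((\lnot V \leftrightarrow Z) \to (Z \leftrightarrow \lnot W))):
            ((\lnot V \leftrightarrow Z) \to (Z \leftrightarrow \lnot W)): β-rule — branch into \lnot (\lnot V \leftrightarrow Z)  //  (Z \leftrightarrow \lnot W).
              branch 2.2.1.1 (add \lnot (\lnot V \leftrightarrow Z)):
                \lnot (\lnot V \leftrightarrow Z): β-rule — branch into \lnot V, \lnot Z  //  \lnot \lnot V, Z.
                  branch 2.2.1.1.1 (add \lnot V, \lnot Z):
                    × closes — contains both Z and \lnot Z.
                  branch 2.2.1.1.2 (add \lnot \lnot V, Z):
                    ○ open, literals {V=true, Z=true}.
              branch 2.2.1.2 (add (Z \leftrightarrow \lnot W)):
                (Z \leftrightarrow \lnot W): β-rule — branch into Z, \lnot W  //  \lnot Z, \lnot \lnot W.
                  branch 2.2.1.2.1 (add Z, \lnot W):
                    ○ open, literals {W=false, Z=true}.
                  branch 2.2.1.2.2 (add \lnot Z, \lnot \lnot W):
                    × closes — contains both Z and \lnot Z.
          branch 2.2.2 (add \lnot Z, \lnot ((\lnot V \leftrightarrow Z) \to (Z \leftrightarrow \lnot W))):
            \lnot ((\lnot V \leftrightarrow Z) \to (Z \leftrightarrow \lnot W)): α-rule — add (\lnot V \leftrightarrow Z), \lnot (Z \leftrightarrow \lnot W).
            (\lnot V \leftrightarrow Z): β-rule — branch into \lnot V, Z  //  \lnot \lnot V, \lnot Z.
              branch 2.2.2.1 (add \lnot V, Z):
                × closes — contains both Z and \lnot Z.
              branch 2.2.2.2 (add \lnot \lnot V, \lnot Z):
                \lnot (Z \leftrightarrow \lnot W): β-rule — branch into Z, \lnot \lnot W  //  \lnot Z, \lnot W.
                  branch 2.2.2.2.1 (add Z, \lnot \lnot W):
                    × closes — contains both Z and \lnot Z.
                  branch 2.2.2.2.2 (add \lnot Z, \lnot W):
                    ○ open, literals {V=true, W=false, Z=false}.
4 branches closed, 8 open.
Each open branch fixes some atoms; the unmentioned ones are free. Counting distinct full assignments: branch {W=false} (Y, Z, X, V) contributes 16 new; branch {W=false, X=false} (Y, Z, V) contributes 0 new; branch {W=false, Z=false} (Y, X, V) contributes 0 new; branch {V=true, W=false, Y=false} (Z, X) contributes 0 new; branch {Y=true} (W, Z, X, V) contributes 8 new; branch {V=true, Z=true} (W, Y, X) contributes 2 new; branch {W=false, Z=true} (Y, X, V) contributes 0 new; branch {V=true, W=false, Z=false} (Y, X) contributes 0 new. Total: 26.

26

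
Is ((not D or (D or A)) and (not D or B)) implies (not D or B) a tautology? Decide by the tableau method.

Assume the negation and expand:
Initial set: {not (((not D or (D or A)) and (not D or B)) implies (not D or B))}.
not (((not D or (D or A)) and (not D or B)) implies (not D or B)): α-rule — add ((not D or (D or A)) and (not D or B)), not (not D or B).
((not D or (D or A)) and (not D or B)): α-rule — add (not D or (D or A)), (not D or B).
not (not D or B): α-rule — add not not D, not B.
(not D or (D or A)): β-rule — branch into not D  //  (D or A).
  branch 1 (add not D):
    × closes — contains both D and not D.
  branch 2 (add (D or A)):
    (not D or B): β-rule — branch into not D  //  B.
      branch 2.1 (add not D):
        × closes — contains both D and not D.
      branch 2.2 (add B):
        × closes — contains both B and not B.
All 3 branches close.
Every branch closed, so the negation is unsatisfiable and the formula is valid.

Valid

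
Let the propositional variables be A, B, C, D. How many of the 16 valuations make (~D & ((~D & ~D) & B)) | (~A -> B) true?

12

Initial set: {T ((~D & ((~D & ~D) & B)) | (~A -> B))}.
T ((~D & ((~D & ~D) & B)) | (~A -> B)): β-rule — branch into T (~D & ((~D & ~D) & B))  //  T (~A -> B).
  branch 1 (add T (~D & ((~D & ~D) & B))):
    T (~D & ((~D & ~D) & B)): α-rule — add T ~D, T ((~D & ~D) & B).
    T ((~D & ~D) & B): α-rule — add T (~D & ~D), T B.
    T (~D & ~D): α-rule — add T ~D, T ~D.
    ○ open, literals {B=true, D=false}.
  branch 2 (add T (~A -> B)):
    T (~A -> B): β-rule — branch into F ~A  //  T B.
      branch 2.1 (add F ~A):
        ○ open, literals {A=true}.
      branch 2.2 (add T B):
        ○ open, literals {B=true}.
0 branches closed, 3 open.
Each open branch fixes some atoms; the unmentioned ones are free. Counting distinct full assignments: branch {B=true, D=false} (A, C) contributes 4 new; branch {A=true} (B, C, D) contributes 6 new; branch {B=true} (A, C, D) contributes 2 new. Total: 12.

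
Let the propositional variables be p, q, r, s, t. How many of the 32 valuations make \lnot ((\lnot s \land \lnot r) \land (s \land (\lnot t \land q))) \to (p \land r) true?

Initial set: {(\lnot ((\lnot s \land \lnot r) \land (s \land (\lnot t \land q))) \to (p \land r))}.
(\lnot ((\lnot s \land \lnot r) \land (s \land (\lnot t \land q))) \to (p \land r)): β-rule — branch into \lnot \lnot ((\lnot s \land \lnot r) \land (s \land (\lnot t \land q)))  //  (p \land r).
  branch 1 (add \lnot \lnot ((\lnot s \land \lnot r) \land (s \land (\lnot t \land q)))):
    \lnot \lnot ((\lnot s \land \lnot r) \land (s \land (\lnot t \land q))): α-rule — add (\lnot s \land \lnot r), (s \land (\lnot t \land q)).
    (\lnot s \land \lnot r): α-rule — add \lnot s, \lnot r.
    (s \land (\lnot t \land q)): α-rule — add s, (\lnot t \land q).
    × closes — contains both s and \lnot s.
  branch 2 (add (p \land r)):
    (p \land r): α-rule — add p, r.
    ○ open, literals {p=1, r=1}.
1 branch closed, 1 open.
Each open branch fixes some atoms; the unmentioned ones are free. Counting distinct full assignments: branch {p=1, r=1} (q, s, t) contributes 8 new. Total: 8.

8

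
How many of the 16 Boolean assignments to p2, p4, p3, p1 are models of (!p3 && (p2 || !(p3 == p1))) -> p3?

Initial set: {T ((!p3 && (p2 || !(p3 == p1))) -> p3)}.
T ((!p3 && (p2 || !(p3 == p1))) -> p3): β-rule — branch into F (!p3 && (p2 || !(p3 == p1)))  //  T p3.
  branch 1 (add F (!p3 && (p2 || !(p3 == p1)))):
    F (!p3 && (p2 || !(p3 == p1))): β-rule — branch into F !p3  //  F (p2 || !(p3 == p1)).
      branch 1.1 (add F !p3):
        ○ open, literals {p3=true}.
      branch 1.2 (add F (p2 || !(p3 == p1))):
        F (p2 || !(p3 == p1)): α-rule — add F p2, F !(p3 == p1).
        F !(p3 == p1): β-rule — branch into T p3, T p1  //  F p3, F p1.
          branch 1.2.1 (add T p3, T p1):
            ○ open, literals {p1=true, p2=false, p3=true}.
          branch 1.2.2 (add F p3, F p1):
            ○ open, literals {p1=false, p2=false, p3=false}.
  branch 2 (add T p3):
    ○ open, literals {p3=true}.
0 branches closed, 4 open.
Each open branch fixes some atoms; the unmentioned ones are free. Counting distinct full assignments: branch {p3=true} (p2, p4, p1) contributes 8 new; branch {p1=true, p2=false, p3=true} (p4) contributes 0 new; branch {p1=false, p2=false, p3=false} (p4) contributes 2 new; branch {p3=true} (p2, p4, p1) contributes 0 new. Total: 10.

10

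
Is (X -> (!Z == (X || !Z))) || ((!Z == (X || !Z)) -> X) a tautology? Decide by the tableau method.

Assume the negation and expand:
Initial set: {F ((X -> (!Z == (X || !Z))) || ((!Z == (X || !Z)) -> X))}.
F ((X -> (!Z == (X || !Z))) || ((!Z == (X || !Z)) -> X)): α-rule — add F (X -> (!Z == (X || !Z))), F ((!Z == (X || !Z)) -> X).
F (X -> (!Z == (X || !Z))): α-rule — add T X, F (!Z == (X || !Z)).
F ((!Z == (X || !Z)) -> X): α-rule — add T (!Z == (X || !Z)), F X.
× closes — contains both X and !X.
All 1 branch closes.
Every branch closed, so the negation is unsatisfiable and the formula is valid.

Valid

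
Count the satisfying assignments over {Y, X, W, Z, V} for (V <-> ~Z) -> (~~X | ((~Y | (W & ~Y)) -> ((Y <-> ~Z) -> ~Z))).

30

Initial set: {((V <-> ~Z) -> (~~X | ((~Y | (W & ~Y)) -> ((Y <-> ~Z) -> ~Z))))}.
((V <-> ~Z) -> (~~X | ((~Y | (W & ~Y)) -> ((Y <-> ~Z) -> ~Z)))): β-rule — branch into ~(V <-> ~Z)  //  (~~X | ((~Y | (W & ~Y)) -> ((Y <-> ~Z) -> ~Z))).
  branch 1 (add ~(V <-> ~Z)):
    ~(V <-> ~Z): β-rule — branch into V, ~~Z  //  ~V, ~Z.
      branch 1.1 (add V, ~~Z):
        ○ open, literals {V=T, Z=T}.
      branch 1.2 (add ~V, ~Z):
        ○ open, literals {V=F, Z=F}.
  branch 2 (add (~~X | ((~Y | (W & ~Y)) -> ((Y <-> ~Z) -> ~Z)))):
    (~~X | ((~Y | (W & ~Y)) -> ((Y <-> ~Z) -> ~Z))): β-rule — branch into ~~X  //  ((~Y | (W & ~Y)) -> ((Y <-> ~Z) -> ~Z)).
      branch 2.1 (add ~~X):
        ~~X: drop double negation, giving X.
        ○ open, literals {X=T}.
      branch 2.2 (add ((~Y | (W & ~Y)) -> ((Y <-> ~Z) -> ~Z))):
        ((~Y | (W & ~Y)) -> ((Y <-> ~Z) -> ~Z)): β-rule — branch into ~(~Y | (W & ~Y))  //  ((Y <-> ~Z) -> ~Z).
          branch 2.2.1 (add ~(~Y | (W & ~Y))):
            ~(~Y | (W & ~Y)): α-rule — add ~~Y, ~(W & ~Y).
            ~(W & ~Y): β-rule — branch into ~W  //  ~~Y.
              branch 2.2.1.1 (add ~W):
                ○ open, literals {W=F, Y=T}.
              branch 2.2.1.2 (add ~~Y):
                ○ open, literals {Y=T}.
          branch 2.2.2 (add ((Y <-> ~Z) -> ~Z)):
            ((Y <-> ~Z) -> ~Z): β-rule — branch into ~(Y <-> ~Z)  //  ~Z.
              branch 2.2.2.1 (add ~(Y <-> ~Z)):
                ~(Y <-> ~Z): β-rule — branch into Y, ~~Z  //  ~Y, ~Z.
                  branch 2.2.2.1.1 (add Y, ~~Z):
                    ○ open, literals {Y=T, Z=T}.
                  branch 2.2.2.1.2 (add ~Y, ~Z):
                    ○ open, literals {Y=F, Z=F}.
              branch 2.2.2.2 (add ~Z):
                ○ open, literals {Z=F}.
0 branches closed, 8 open.
Each open branch fixes some atoms; the unmentioned ones are free. Counting distinct full assignments: branch {V=T, Z=T} (Y, X, W) contributes 8 new; branch {V=F, Z=F} (Y, X, W) contributes 8 new; branch {X=T} (Y, W, Z, V) contributes 8 new; branch {W=F, Y=T} (X, Z, V) contributes 2 new; branch {Y=T} (X, W, Z, V) contributes 2 new; branch {Y=T, Z=T} (X, W, V) contributes 0 new; branch {Y=F, Z=F} (X, W, V) contributes 2 new; branch {Z=F} (Y, X, W, V) contributes 0 new. Total: 30.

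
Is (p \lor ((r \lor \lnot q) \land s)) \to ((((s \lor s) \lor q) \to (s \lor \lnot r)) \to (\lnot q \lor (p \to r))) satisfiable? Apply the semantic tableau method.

Satisfiable

Initial set: {T ((p \lor ((r \lor \lnot q) \land s)) \to ((((s \lor s) \lor q) \to (s \lor \lnot r)) \to (\lnot q \lor (p \to r))))}.
T ((p \lor ((r \lor \lnot q) \land s)) \to ((((s \lor s) \lor q) \to (s \lor \lnot r)) \to (\lnot q \lor (p \to r)))): β-rule — branch into F (p \lor ((r \lor \lnot q) \land s))  //  T ((((s \lor s) \lor q) \to (s \lor \lnot r)) \to (\lnot q \lor (p \to r))).
  branch 1 (add F (p \lor ((r \lor \lnot q) \land s))):
    F (p \lor ((r \lor \lnot q) \land s)): α-rule — add F p, F ((r \lor \lnot q) \land s).
    F ((r \lor \lnot q) \land s): β-rule — branch into F (r \lor \lnot q)  //  F s.
      branch 1.1 (add F (r \lor \lnot q)):
        F (r \lor \lnot q): α-rule — add F r, F \lnot q.
        ○ open, literals {p=0, q=1, r=0}.
      branch 1.2 (add F s):
        ○ open, literals {p=0, s=0}.
  branch 2 (add T ((((s \lor s) \lor q) \to (s \lor \lnot r)) \to (\lnot q \lor (p \to r)))):
    T ((((s \lor s) \lor q) \to (s \lor \lnot r)) \to (\lnot q \lor (p \to r))): β-rule — branch into F (((s \lor s) \lor q) \to (s \lor \lnot r))  //  T (\lnot q \lor (p \to r)).
      branch 2.1 (add F (((s \lor s) \lor q) \to (s \lor \lnot r))):
        F (((s \lor s) \lor q) \to (s \lor \lnot r)): α-rule — add T ((s \lor s) \lor q), F (s \lor \lnot r).
        F (s \lor \lnot r): α-rule — add F s, F \lnot r.
        T ((s \lor s) \lor q): β-rule — branch into T (s \lor s)  //  T q.
          branch 2.1.1 (add T (s \lor s)):
            T (s \lor s): β-rule — branch into T s  //  T s.
              branch 2.1.1.1 (add T s):
                × closes — contains both s and \lnot s.
              branch 2.1.1.2 (add T s):
                × closes — contains both s and \lnot s.
          branch 2.1.2 (add T q):
            ○ open, literals {q=1, r=1, s=0}.
      branch 2.2 (add T (\lnot q \lor (p \to r))):
        T (\lnot q \lor (p \to r)): β-rule — branch into T \lnot q  //  T (p \to r).
          branch 2.2.1 (add T \lnot q):
            ○ open, literals {q=0}.
          branch 2.2.2 (add T (p \to r)):
            T (p \to r): β-rule — branch into F p  //  T r.
              branch 2.2.2.1 (add F p):
                ○ open, literals {p=0}.
              branch 2.2.2.2 (add T r):
                ○ open, literals {r=1}.
2 branches closed, 6 open.
An open branch gives a satisfying assignment: p=0, q=1, r=0.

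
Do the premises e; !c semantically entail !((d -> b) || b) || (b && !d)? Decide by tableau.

Initial set: {e; !c; !(!((d -> b) || b) || (b && !d))}.
!(!((d -> b) || b) || (b && !d)): α-rule — add !!((d -> b) || b), !(b && !d).
!!((d -> b) || b): β-rule — branch into (d -> b)  //  b.
  branch 1 (add (d -> b)):
    !(b && !d): β-rule — branch into !b  //  !!d.
      branch 1.1 (add !b):
        (d -> b): β-rule — branch into !d  //  b.
          branch 1.1.1 (add !d):
            ○ open, literals {b=false, c=false, d=false, e=true}.
          branch 1.1.2 (add b):
            × closes — contains both b and !b.
      branch 1.2 (add !!d):
        (d -> b): β-rule — branch into !d  //  b.
          branch 1.2.1 (add !d):
            × closes — contains both d and !d.
          branch 1.2.2 (add b):
            ○ open, literals {b=true, c=false, d=true, e=true}.
  branch 2 (add b):
    !(b && !d): β-rule — branch into !b  //  !!d.
      branch 2.1 (add !b):
        × closes — contains both b and !b.
      branch 2.2 (add !!d):
        ○ open, literals {b=true, c=false, d=true, e=true}.
3 branches closed, 3 open.
An open branch gives a countermodel: b=false, c=false, d=false, e=true (unmentioned atoms arbitrary); the premises hold there but the conclusion fails.

No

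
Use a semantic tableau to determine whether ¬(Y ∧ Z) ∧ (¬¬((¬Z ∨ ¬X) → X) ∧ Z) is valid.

Not valid

Assume the negation and expand:
Initial set: {¬(¬(Y ∧ Z) ∧ (¬¬((¬Z ∨ ¬X) → X) ∧ Z))}.
¬(¬(Y ∧ Z) ∧ (¬¬((¬Z ∨ ¬X) → X) ∧ Z)): β-rule — branch into ¬¬(Y ∧ Z)  //  ¬(¬¬((¬Z ∨ ¬X) → X) ∧ Z).
  branch 1 (add ¬¬(Y ∧ Z)):
    ¬¬(Y ∧ Z): α-rule — add Y, Z.
    ○ open, literals {Y=T, Z=T}.
  branch 2 (add ¬(¬¬((¬Z ∨ ¬X) → X) ∧ Z)):
    ¬(¬¬((¬Z ∨ ¬X) → X) ∧ Z): β-rule — branch into ¬¬¬((¬Z ∨ ¬X) → X)  //  ¬Z.
      branch 2.1 (add ¬¬¬((¬Z ∨ ¬X) → X)):
        ¬¬¬((¬Z ∨ ¬X) → X): drop double negation, giving ¬((¬Z ∨ ¬X) → X).
        ¬((¬Z ∨ ¬X) → X): α-rule — add (¬Z ∨ ¬X), ¬X.
        (¬Z ∨ ¬X): β-rule — branch into ¬Z  //  ¬X.
          branch 2.1.1 (add ¬Z):
            ○ open, literals {X=F, Z=F}.
          branch 2.1.2 (add ¬X):
            ○ open, literals {X=F}.
      branch 2.2 (add ¬Z):
        ○ open, literals {Z=F}.
0 branches closed, 4 open.
An open branch gives a countermodel: Y=T, Z=T (unmentioned atoms arbitrary); under it the original formula is false.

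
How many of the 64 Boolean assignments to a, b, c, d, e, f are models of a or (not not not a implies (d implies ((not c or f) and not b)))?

Initial set: {(a or (not not not a implies (d implies ((not c or f) and not b))))}.
(a or (not not not a implies (d implies ((not c or f) and not b)))): β-rule — branch into a  //  (not not not a implies (d implies ((not c or f) and not b))).
  branch 1 (add a):
    ○ open, literals {a=true}.
  branch 2 (add (not not not a implies (d implies ((not c or f) and not b)))):
    (not not not a implies (d implies ((not c or f) and not b))): β-rule — branch into not not not not a  //  (d implies ((not c or f) and not b)).
      branch 2.1 (add not not not not a):
        not not not not a: drop double negation, giving not not a.
        ○ open, literals {a=true}.
      branch 2.2 (add (d implies ((not c or f) and not b))):
        (d implies ((not c or f) and not b)): β-rule — branch into not d  //  ((not c or f) and not b).
          branch 2.2.1 (add not d):
            ○ open, literals {d=false}.
          branch 2.2.2 (add ((not c or f) and not b)):
            ((not c or f) and not b): α-rule — add (not c or f), not b.
            (not c or f): β-rule — branch into not c  //  f.
              branch 2.2.2.1 (add not c):
                ○ open, literals {b=false, c=false}.
              branch 2.2.2.2 (add f):
                ○ open, literals {b=false, f=true}.
0 branches closed, 5 open.
Each open branch fixes some atoms; the unmentioned ones are free. Counting distinct full assignments: branch {a=true} (b, c, d, e, f) contributes 32 new; branch {a=true} (b, c, d, e, f) contributes 0 new; branch {d=false} (a, b, c, e, f) contributes 16 new; branch {b=false, c=false} (a, d, e, f) contributes 4 new; branch {b=false, f=true} (a, c, d, e) contributes 2 new. Total: 54.

54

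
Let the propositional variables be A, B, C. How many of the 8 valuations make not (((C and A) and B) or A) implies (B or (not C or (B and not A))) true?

Initial set: {T (not (((C and A) and B) or A) implies (B or (not C or (B and not A))))}.
T (not (((C and A) and B) or A) implies (B or (not C or (B and not A)))): β-rule — branch into F not (((C and A) and B) or A)  //  T (B or (not C or (B and not A))).
  branch 1 (add F not (((C and A) and B) or A)):
    F not (((C and A) and B) or A): β-rule — branch into T ((C and A) and B)  //  T A.
      branch 1.1 (add T ((C and A) and B)):
        T ((C and A) and B): α-rule — add T (C and A), T B.
        T (C and A): α-rule — add T C, T A.
        ○ open, literals {A=true, B=true, C=true}.
      branch 1.2 (add T A):
        ○ open, literals {A=true}.
  branch 2 (add T (B or (not C or (B and not A)))):
    T (B or (not C or (B and not A))): β-rule — branch into T B  //  T (not C or (B and not A)).
      branch 2.1 (add T B):
        ○ open, literals {B=true}.
      branch 2.2 (add T (not C or (B and not A))):
        T (not C or (B and not A)): β-rule — branch into T not C  //  T (B and not A).
          branch 2.2.1 (add T not C):
            ○ open, literals {C=false}.
          branch 2.2.2 (add T (B and not A)):
            T (B and not A): α-rule — add T B, T not A.
            ○ open, literals {A=false, B=true}.
0 branches closed, 5 open.
Each open branch fixes some atoms; the unmentioned ones are free. Counting distinct full assignments: branch {A=true, B=true, C=true} (none free) contributes 1 new; branch {A=true} (B, C) contributes 3 new; branch {B=true} (A, C) contributes 2 new; branch {C=false} (A, B) contributes 1 new; branch {A=false, B=true} (C) contributes 0 new. Total: 7.

7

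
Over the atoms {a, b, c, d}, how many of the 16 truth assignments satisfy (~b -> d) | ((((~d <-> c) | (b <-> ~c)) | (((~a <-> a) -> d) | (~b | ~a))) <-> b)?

12

Initial set: {T ((~b -> d) | ((((~d <-> c) | (b <-> ~c)) | (((~a <-> a) -> d) | (~b | ~a))) <-> b))}.
T ((~b -> d) | ((((~d <-> c) | (b <-> ~c)) | (((~a <-> a) -> d) | (~b | ~a))) <-> b)): β-rule — branch into T (~b -> d)  //  T ((((~d <-> c) | (b <-> ~c)) | (((~a <-> a) -> d) | (~b | ~a))) <-> b).
  branch 1 (add T (~b -> d)):
    T (~b -> d): β-rule — branch into F ~b  //  T d.
      branch 1.1 (add F ~b):
        ○ open, literals {b=1}.
      branch 1.2 (add T d):
        ○ open, literals {d=1}.
  branch 2 (add T ((((~d <-> c) | (b <-> ~c)) | (((~a <-> a) -> d) | (~b | ~a))) <-> b)):
    T ((((~d <-> c) | (b <-> ~c)) | (((~a <-> a) -> d) | (~b | ~a))) <-> b): β-rule — branch into T (((~d <-> c) | (b <-> ~c)) | (((~a <-> a) -> d) | (~b | ~a))), T b  //  F (((~d <-> c) | (b <-> ~c)) | (((~a <-> a) -> d) | (~b | ~a))), F b.
      branch 2.1 (add T (((~d <-> c) | (b <-> ~c)) | (((~a <-> a) -> d) | (~b | ~a))), T b):
        T (((~d <-> c) | (b <-> ~c)) | (((~a <-> a) -> d) | (~b | ~a))): β-rule — branch into T ((~d <-> c) | (b <-> ~c))  //  T (((~a <-> a) -> d) | (~b | ~a)).
          branch 2.1.1 (add T ((~d <-> c) | (b <-> ~c))):
            T ((~d <-> c) | (b <-> ~c)): β-rule — branch into T (~d <-> c)  //  T (b <-> ~c).
              branch 2.1.1.1 (add T (~d <-> c)):
                T (~d <-> c): β-rule — branch into T ~d, T c  //  F ~d, F c.
                  branch 2.1.1.1.1 (add T ~d, T c):
                    ○ open, literals {b=1, c=1, d=0}.
                  branch 2.1.1.1.2 (add F ~d, F c):
                    ○ open, literals {b=1, c=0, d=1}.
              branch 2.1.1.2 (add T (b <-> ~c)):
                T (b <-> ~c): β-rule — branch into T b, T ~c  //  F b, F ~c.
                  branch 2.1.1.2.1 (add T b, T ~c):
                    ○ open, literals {b=1, c=0}.
                  branch 2.1.1.2.2 (add F b, F ~c):
                    × closes — contains both b and ~b.
          branch 2.1.2 (add T (((~a <-> a) -> d) | (~b | ~a))):
            T (((~a <-> a) -> d) | (~b | ~a)): β-rule — branch into T ((~a <-> a) -> d)  //  T (~b | ~a).
              branch 2.1.2.1 (add T ((~a <-> a) -> d)):
                T ((~a <-> a) -> d): β-rule — branch into F (~a <-> a)  //  T d.
                  branch 2.1.2.1.1 (add F (~a <-> a)):
                    F (~a <-> a): β-rule — branch into T ~a, F a  //  F ~a, T a.
                      branch 2.1.2.1.1.1 (add T ~a, F a):
                        ○ open, literals {a=0, b=1}.
                      branch 2.1.2.1.1.2 (add F ~a, T a):
                        ○ open, literals {a=1, b=1}.
                  branch 2.1.2.1.2 (add T d):
                    ○ open, literals {b=1, d=1}.
              branch 2.1.2.2 (add T (~b | ~a)):
                T (~b | ~a): β-rule — branch into T ~b  //  T ~a.
                  branch 2.1.2.2.1 (add T ~b):
                    × closes — contains both b and ~b.
                  branch 2.1.2.2.2 (add T ~a):
                    ○ open, literals {a=0, b=1}.
      branch 2.2 (add F (((~d <-> c) | (b <-> ~c)) | (((~a <-> a) -> d) | (~b | ~a))), F b):
        F (((~d <-> c) | (b <-> ~c)) | (((~a <-> a) -> d) | (~b | ~a))): α-rule — add F ((~d <-> c) | (b <-> ~c)), F (((~a <-> a) -> d) | (~b | ~a)).
        F ((~d <-> c) | (b <-> ~c)): α-rule — add F (~d <-> c), F (b <-> ~c).
        F (((~a <-> a) -> d) | (~b | ~a)): α-rule — add F ((~a <-> a) -> d), F (~b | ~a).
        F ((~a <-> a) -> d): α-rule — add T (~a <-> a), F d.
        F (~b | ~a): α-rule — add F ~b, F ~a.
        × closes — contains both b and ~b.
3 branches closed, 9 open.
Each open branch fixes some atoms; the unmentioned ones are free. Counting distinct full assignments: branch {b=1} (a, c, d) contributes 8 new; branch {d=1} (a, b, c) contributes 4 new; branch {b=1, c=1, d=0} (a) contributes 0 new; branch {b=1, c=0, d=1} (a) contributes 0 new; branch {b=1, c=0} (a, d) contributes 0 new; branch {a=0, b=1} (c, d) contributes 0 new; branch {a=1, b=1} (c, d) contributes 0 new; branch {b=1, d=1} (a, c) contributes 0 new; branch {a=0, b=1} (c, d) contributes 0 new. Total: 12.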